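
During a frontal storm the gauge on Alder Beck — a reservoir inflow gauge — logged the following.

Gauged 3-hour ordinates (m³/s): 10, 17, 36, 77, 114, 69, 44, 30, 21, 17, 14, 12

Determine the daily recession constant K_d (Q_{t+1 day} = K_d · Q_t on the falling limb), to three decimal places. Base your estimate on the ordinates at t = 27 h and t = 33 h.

Between t = 27 h and t = 33 h the flow falls from 17 to 12 m³/s over 2×3 h = 6 h.
Per-interval ratio K = (12/17)^(1/2) = 0.8402; K_d = K^(24/3) = 0.248.

K_d ≈ 0.248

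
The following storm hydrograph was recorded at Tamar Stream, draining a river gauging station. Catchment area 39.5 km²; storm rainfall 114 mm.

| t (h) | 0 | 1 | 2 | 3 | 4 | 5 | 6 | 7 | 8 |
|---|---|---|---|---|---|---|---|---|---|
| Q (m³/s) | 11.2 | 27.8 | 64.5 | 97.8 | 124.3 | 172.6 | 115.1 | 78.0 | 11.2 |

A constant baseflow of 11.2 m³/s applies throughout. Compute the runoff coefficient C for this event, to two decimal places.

C ≈ 0.48

ΣQ_DR = 601.7 m³/s; V = ΣQ_DR·Δt = 2.166 × 10^6 m³.
Runoff depth d = V / A = 54.84 mm.
C = d / P = 54.84 / 114 = 0.48.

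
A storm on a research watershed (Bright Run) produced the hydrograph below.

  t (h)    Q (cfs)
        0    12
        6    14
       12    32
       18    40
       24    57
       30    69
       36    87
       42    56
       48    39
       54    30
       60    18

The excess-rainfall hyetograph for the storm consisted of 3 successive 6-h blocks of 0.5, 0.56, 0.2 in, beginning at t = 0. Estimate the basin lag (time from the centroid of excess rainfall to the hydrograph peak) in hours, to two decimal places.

Centroid of excess rainfall: t_c = Σ P_i·t̄_i / ΣP_i = 7.5714 h (block centres at 3, 9, 15 h).
Hydrograph peak occurs at t = 36 h, so basin lag t_L = 36 − 7.5714 = 28.43 h.

t_L ≈ 28.43 h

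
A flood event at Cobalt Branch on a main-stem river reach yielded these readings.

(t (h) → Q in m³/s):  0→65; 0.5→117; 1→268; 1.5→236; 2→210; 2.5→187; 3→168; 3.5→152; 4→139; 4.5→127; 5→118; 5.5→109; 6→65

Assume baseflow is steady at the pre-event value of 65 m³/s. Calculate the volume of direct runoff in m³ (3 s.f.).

Direct-runoff ordinates (Q − Q_b): 0.0, 52.0, 203.0, 171.0, 145.0, 122.0, 103.0, 87.0, 74.0, 62.0, 53.0, 44.0, 0.0 m³/s.
ΣQ_DR = 1116 m³/s.
With Δt = 0.5 h = 1800 s, V = ΣQ_DR · Δt = 1116 × 1800 = 2.01 × 10^6 m³.

V ≈ 2.01 × 10^6 m³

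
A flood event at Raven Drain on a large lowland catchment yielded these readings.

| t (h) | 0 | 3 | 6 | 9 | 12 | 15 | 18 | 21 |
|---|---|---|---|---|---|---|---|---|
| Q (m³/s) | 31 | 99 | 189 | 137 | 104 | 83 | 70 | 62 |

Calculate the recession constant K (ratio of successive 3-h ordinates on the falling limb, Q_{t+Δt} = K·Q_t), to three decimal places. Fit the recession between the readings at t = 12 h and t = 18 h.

Using the recession-limb readings at t = 12 h and t = 18 h: Q falls from 104 to 70 m³/s over 2 intervals.
K = (Q₂/Q₁)^(1/2) = (70/104)^(1/2) = 0.820.

K ≈ 0.820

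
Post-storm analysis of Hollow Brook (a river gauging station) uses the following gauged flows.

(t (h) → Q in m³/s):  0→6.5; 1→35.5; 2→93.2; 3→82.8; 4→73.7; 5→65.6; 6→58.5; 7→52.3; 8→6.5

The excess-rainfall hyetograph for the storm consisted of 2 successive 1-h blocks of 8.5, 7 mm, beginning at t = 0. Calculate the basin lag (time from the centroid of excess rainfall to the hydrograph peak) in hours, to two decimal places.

t_L ≈ 1.05 h

Centroid of excess rainfall: t_c = Σ P_i·t̄_i / ΣP_i = 0.9516 h (block centres at 0.5, 1.5 h).
Hydrograph peak occurs at t = 2 h, so basin lag t_L = 2 − 0.9516 = 1.05 h.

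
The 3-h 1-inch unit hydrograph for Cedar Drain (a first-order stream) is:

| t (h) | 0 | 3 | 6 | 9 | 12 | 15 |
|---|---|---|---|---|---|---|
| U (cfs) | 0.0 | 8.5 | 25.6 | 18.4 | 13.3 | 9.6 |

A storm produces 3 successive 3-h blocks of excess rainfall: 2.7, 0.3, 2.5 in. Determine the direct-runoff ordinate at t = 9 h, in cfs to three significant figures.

By discrete convolution, Q_j = Σ (P_i / 1 in) · U_{j−i}.
At t = 9 h (j=3): Q = (2.7/1)·18.4 + (0.3/1)·25.6 + (2.5/1)·8.5 = 78.6 cfs.

Q ≈ 78.6 cfs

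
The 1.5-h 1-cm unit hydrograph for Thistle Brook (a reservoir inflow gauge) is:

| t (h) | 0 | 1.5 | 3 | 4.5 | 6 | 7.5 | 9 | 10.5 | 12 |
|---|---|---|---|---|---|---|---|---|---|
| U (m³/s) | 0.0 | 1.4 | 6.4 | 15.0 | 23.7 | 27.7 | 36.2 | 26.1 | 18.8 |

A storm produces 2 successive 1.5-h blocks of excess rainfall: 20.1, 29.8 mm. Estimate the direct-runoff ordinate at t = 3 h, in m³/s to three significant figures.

Q ≈ 17.0 m³/s

By discrete convolution, Q_j = Σ (P_i / 10 mm) · U_{j−i}.
At t = 3 h (j=2): Q = (20.1/10)·6.4 + (29.8/10)·1.4 = 17.0 m³/s.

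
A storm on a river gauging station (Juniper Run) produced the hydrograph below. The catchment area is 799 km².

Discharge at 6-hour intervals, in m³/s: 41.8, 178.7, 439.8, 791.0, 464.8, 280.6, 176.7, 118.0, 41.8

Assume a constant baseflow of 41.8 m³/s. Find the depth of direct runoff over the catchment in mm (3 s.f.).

Direct runoff: 0.0, 136.9, 398.0, 749.2, 423.0, 238.8, 134.9, 76.2, 0.0 m³/s; ΣQ_DR = 2157 m³/s.
V = ΣQ_DR · Δt = 2157 × 21600 s = 4.659 × 10^7 m³.
Over A = 799 km², depth = V / A = 58.3 mm.

d ≈ 58.3 mm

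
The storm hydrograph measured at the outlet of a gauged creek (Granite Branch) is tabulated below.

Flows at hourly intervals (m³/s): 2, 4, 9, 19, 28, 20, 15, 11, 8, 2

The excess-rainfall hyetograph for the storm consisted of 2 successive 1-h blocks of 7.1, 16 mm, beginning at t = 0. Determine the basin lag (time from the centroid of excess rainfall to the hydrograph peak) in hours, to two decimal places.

Centroid of excess rainfall: t_c = Σ P_i·t̄_i / ΣP_i = 1.1926 h (block centres at 0.5, 1.5 h).
Hydrograph peak occurs at t = 4 h, so basin lag t_L = 4 − 1.1926 = 2.81 h.

t_L ≈ 2.81 h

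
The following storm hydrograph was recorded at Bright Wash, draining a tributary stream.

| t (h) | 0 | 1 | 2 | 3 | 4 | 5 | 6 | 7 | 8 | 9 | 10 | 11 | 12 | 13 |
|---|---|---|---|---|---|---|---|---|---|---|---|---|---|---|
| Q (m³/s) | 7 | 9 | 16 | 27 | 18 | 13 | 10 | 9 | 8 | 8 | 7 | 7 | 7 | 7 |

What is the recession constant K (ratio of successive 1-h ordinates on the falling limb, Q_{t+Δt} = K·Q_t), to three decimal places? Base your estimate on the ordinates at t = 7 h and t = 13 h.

K ≈ 0.959

Using the recession-limb readings at t = 7 h and t = 13 h: Q falls from 9 to 7 m³/s over 6 intervals.
K = (Q₂/Q₁)^(1/6) = (7/9)^(1/6) = 0.959.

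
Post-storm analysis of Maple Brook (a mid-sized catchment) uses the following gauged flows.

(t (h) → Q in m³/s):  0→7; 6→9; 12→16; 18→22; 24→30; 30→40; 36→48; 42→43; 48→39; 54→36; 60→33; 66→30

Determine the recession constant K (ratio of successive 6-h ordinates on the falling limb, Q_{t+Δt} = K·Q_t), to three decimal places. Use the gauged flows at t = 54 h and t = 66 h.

K ≈ 0.913

Using the recession-limb readings at t = 54 h and t = 66 h: Q falls from 36 to 30 m³/s over 2 intervals.
K = (Q₂/Q₁)^(1/2) = (30/36)^(1/2) = 0.913.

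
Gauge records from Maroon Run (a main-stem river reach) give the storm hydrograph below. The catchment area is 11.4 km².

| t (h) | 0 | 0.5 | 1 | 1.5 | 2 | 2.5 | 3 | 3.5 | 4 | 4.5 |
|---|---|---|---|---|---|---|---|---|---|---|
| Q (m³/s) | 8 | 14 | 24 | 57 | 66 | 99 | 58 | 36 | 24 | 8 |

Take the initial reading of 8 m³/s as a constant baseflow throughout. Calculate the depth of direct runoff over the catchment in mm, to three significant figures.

Direct runoff: 0.0, 6.0, 16.0, 49.0, 58.0, 91.0, 50.0, 28.0, 16.0, 0.0 m³/s; ΣQ_DR = 314.0 m³/s.
V = ΣQ_DR · Δt = 314.0 × 1800 s = 5.652 × 10^5 m³.
Over A = 11.4 km², depth = V / A = 49.6 mm.

d ≈ 49.6 mm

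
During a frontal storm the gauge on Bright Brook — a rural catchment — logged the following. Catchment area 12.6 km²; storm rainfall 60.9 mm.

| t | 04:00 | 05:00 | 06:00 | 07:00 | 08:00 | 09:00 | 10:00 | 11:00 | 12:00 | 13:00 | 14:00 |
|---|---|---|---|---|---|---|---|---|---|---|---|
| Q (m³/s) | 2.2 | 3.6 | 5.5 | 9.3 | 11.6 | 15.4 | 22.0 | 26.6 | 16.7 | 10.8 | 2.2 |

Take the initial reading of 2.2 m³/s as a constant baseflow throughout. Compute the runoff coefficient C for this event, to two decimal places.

ΣQ_DR = 101.7 m³/s; V = ΣQ_DR·Δt = 3.661 × 10^5 m³.
Runoff depth d = V / A = 29.06 mm.
C = d / P = 29.06 / 60.9 = 0.48.

C ≈ 0.48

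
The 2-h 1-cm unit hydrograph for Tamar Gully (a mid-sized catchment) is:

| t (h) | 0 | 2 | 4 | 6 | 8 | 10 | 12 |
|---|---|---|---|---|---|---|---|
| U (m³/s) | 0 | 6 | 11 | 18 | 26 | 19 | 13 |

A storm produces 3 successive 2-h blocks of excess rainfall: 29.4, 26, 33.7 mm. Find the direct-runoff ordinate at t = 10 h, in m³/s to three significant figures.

By discrete convolution, Q_j = Σ (P_i / 10 mm) · U_{j−i}.
At t = 10 h (j=5): Q = (29.4/10)·19 + (26/10)·26 + (33.7/10)·18 = 184 m³/s.

Q ≈ 184 m³/s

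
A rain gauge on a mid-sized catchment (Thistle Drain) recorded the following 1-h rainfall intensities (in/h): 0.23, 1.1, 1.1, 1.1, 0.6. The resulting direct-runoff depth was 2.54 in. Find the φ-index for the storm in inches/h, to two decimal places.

φ ≈ 0.34 in/h

Only the 4 blocks with intensity above φ contribute runoff: 1.1, 1.1, 1.1, 0.6 in/h.
Σ(I−φ)·Δt = d  ⇒  (1.1+1.1+1.1+0.6 − 4φ)·1 = 2.54
φ = (3.900 − 2.54/1) / 4 = 0.34 in/h.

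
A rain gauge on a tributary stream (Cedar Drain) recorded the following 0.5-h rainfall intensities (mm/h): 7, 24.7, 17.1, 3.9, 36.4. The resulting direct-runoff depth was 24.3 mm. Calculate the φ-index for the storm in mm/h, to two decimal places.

φ ≈ 9.87 mm/h

Only the 3 blocks with intensity above φ contribute runoff: 24.7, 17.1, 36.4 mm/h.
Σ(I−φ)·Δt = d  ⇒  (24.7+17.1+36.4 − 3φ)·0.5 = 24.3
φ = (78.20 − 24.3/0.5) / 3 = 9.87 mm/h.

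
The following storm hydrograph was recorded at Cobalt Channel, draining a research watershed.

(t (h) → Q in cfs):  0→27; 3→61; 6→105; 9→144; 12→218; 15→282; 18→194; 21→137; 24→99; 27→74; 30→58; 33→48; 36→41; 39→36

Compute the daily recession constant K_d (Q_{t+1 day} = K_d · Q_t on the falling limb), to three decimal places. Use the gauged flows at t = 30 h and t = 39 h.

Between t = 30 h and t = 39 h the flow falls from 58 to 36 cfs over 3×3 h = 9 h.
Per-interval ratio K = (36/58)^(1/3) = 0.8530; K_d = K^(24/3) = 0.280.

K_d ≈ 0.280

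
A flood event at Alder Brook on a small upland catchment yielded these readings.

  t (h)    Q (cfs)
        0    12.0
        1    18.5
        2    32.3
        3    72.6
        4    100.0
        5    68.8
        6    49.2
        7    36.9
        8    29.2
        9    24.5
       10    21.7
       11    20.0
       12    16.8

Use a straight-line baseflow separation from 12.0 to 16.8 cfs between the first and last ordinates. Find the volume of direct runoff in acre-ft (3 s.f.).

V ≈ 26.1 acre-ft

Direct-runoff ordinates (Q − Q_b): 0.00, 6.10, 19.50, 59.40, 86.40, 54.80, 34.80, 22.10, 14.00, 8.90, 5.70, 3.60, 0.00 cfs.
ΣQ_DR = 315.3 cfs.
With Δt = 1 h = 3600 s, V = ΣQ_DR · Δt = 315.3 × 3600 = 1.14 × 10^6 ft³ = 26.1 acre-ft.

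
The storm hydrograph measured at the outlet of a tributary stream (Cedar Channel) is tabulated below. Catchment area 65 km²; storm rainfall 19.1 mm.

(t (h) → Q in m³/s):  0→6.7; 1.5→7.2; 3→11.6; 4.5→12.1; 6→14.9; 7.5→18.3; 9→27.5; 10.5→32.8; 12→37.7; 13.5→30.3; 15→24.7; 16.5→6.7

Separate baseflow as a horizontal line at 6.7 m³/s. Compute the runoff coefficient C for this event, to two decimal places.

ΣQ_DR = 150.1 m³/s; V = ΣQ_DR·Δt = 8.105 × 10^5 m³.
Runoff depth d = V / A = 12.47 mm.
C = d / P = 12.47 / 19.1 = 0.65.

C ≈ 0.65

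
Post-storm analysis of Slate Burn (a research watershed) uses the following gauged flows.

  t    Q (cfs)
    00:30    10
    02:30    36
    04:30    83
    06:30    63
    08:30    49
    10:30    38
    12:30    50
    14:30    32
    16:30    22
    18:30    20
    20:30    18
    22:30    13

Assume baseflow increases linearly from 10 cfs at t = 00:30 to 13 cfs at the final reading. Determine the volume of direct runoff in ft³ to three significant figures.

V ≈ 2.13 × 10^6 ft³

Direct-runoff ordinates (Q − Q_b): 0.00, 25.73, 72.45, 52.18, 37.91, 26.64, 38.36, 20.09, 9.82, 7.55, 5.27, 0.00 cfs.
ΣQ_DR = 296.0 cfs.
With Δt = 2 h = 7200 s, V = ΣQ_DR · Δt = 296.0 × 7200 = 2.13 × 10^6 ft³.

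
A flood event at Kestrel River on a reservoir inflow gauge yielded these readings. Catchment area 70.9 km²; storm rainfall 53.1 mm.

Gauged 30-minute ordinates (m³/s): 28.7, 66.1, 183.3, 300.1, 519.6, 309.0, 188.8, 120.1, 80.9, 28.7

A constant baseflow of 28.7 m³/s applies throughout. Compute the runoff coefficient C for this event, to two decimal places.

ΣQ_DR = 1538 m³/s; V = ΣQ_DR·Δt = 2.769 × 10^6 m³.
Runoff depth d = V / A = 39.05 mm.
C = d / P = 39.05 / 53.1 = 0.74.

C ≈ 0.74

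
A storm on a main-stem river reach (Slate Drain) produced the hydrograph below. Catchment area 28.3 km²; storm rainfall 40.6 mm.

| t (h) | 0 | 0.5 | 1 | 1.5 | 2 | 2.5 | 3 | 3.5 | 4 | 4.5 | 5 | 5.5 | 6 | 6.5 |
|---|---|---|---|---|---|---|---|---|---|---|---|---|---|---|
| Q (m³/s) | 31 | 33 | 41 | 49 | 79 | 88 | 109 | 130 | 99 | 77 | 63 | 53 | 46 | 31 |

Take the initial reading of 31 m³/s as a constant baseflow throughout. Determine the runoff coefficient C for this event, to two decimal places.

C ≈ 0.78

ΣQ_DR = 495.0 m³/s; V = ΣQ_DR·Δt = 8.910 × 10^5 m³.
Runoff depth d = V / A = 31.48 mm.
C = d / P = 31.48 / 40.6 = 0.78.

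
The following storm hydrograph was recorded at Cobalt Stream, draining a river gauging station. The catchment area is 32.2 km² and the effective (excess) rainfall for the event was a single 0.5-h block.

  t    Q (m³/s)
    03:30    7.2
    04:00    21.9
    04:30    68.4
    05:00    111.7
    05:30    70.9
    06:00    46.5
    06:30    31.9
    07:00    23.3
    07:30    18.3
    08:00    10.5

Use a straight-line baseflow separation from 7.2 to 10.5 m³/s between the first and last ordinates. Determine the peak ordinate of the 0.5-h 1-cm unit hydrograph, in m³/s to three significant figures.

Direct runoff: 0.00, 14.33, 60.47, 103.40, 62.23, 37.47, 22.50, 13.53, 8.17, 0.00 m³/s; ΣQ_DR = 322.1 m³/s, peak = 103.40 m³/s.
Runoff depth d = ΣQ_DR·Δt / A = 322.1 × 1800 / (32.2 km²) = 18.01 mm.
The 1-cm UH is the DRH scaled by (10 mm)/d, so U_p = 103.40 × 10/18.01 = 57.4 m³/s.

U_p ≈ 57.4 m³/s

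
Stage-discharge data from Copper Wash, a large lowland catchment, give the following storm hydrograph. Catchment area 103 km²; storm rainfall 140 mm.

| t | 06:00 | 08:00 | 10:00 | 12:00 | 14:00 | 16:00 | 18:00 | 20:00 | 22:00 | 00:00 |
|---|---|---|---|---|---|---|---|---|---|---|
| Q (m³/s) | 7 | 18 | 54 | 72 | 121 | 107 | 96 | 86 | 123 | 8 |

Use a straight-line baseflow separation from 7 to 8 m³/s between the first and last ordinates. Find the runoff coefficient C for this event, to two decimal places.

C ≈ 0.31

ΣQ_DR = 617.0 m³/s; V = ΣQ_DR·Δt = 4.442 × 10^6 m³.
Runoff depth d = V / A = 43.13 mm.
C = d / P = 43.13 / 140 = 0.31.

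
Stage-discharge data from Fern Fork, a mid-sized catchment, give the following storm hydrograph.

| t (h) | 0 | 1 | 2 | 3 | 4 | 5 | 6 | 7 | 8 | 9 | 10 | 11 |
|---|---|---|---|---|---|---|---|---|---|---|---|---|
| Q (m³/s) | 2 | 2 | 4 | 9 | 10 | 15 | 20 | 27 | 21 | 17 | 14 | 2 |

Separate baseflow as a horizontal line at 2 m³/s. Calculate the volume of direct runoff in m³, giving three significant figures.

Direct-runoff ordinates (Q − Q_b): 0.0, 0.0, 2.0, 7.0, 8.0, 13.0, 18.0, 25.0, 19.0, 15.0, 12.0, 0.0 m³/s.
ΣQ_DR = 119.0 m³/s.
With Δt = 1 h = 3600 s, V = ΣQ_DR · Δt = 119.0 × 3600 = 4.28 × 10^5 m³.

V ≈ 4.28 × 10^5 m³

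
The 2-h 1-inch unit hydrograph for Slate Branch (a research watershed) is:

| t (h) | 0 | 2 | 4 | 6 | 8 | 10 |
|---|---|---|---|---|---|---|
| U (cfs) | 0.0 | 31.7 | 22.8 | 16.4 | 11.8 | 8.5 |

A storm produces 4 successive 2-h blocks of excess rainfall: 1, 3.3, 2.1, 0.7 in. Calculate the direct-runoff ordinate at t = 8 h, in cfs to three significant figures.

Q ≈ 136 cfs

By discrete convolution, Q_j = Σ (P_i / 1 in) · U_{j−i}.
At t = 8 h (j=4): Q = (1/1)·11.8 + (3.3/1)·16.4 + (2.1/1)·22.8 + (0.7/1)·31.7 = 136 cfs.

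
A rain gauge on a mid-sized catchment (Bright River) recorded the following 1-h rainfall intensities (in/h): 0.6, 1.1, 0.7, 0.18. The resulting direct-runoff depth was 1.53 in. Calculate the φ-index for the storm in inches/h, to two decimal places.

Only the 3 blocks with intensity above φ contribute runoff: 0.6, 1.1, 0.7 in/h.
Σ(I−φ)·Δt = d  ⇒  (0.6+1.1+0.7 − 3φ)·1 = 1.53
φ = (2.400 − 1.53/1) / 3 = 0.29 in/h.

φ ≈ 0.29 in/h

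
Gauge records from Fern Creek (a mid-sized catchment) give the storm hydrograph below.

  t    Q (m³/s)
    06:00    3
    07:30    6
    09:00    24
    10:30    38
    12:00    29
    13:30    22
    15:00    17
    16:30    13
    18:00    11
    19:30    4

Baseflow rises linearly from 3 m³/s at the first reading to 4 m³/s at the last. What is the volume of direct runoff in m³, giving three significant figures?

Direct-runoff ordinates (Q − Q_b): 0.00, 2.89, 20.78, 34.67, 25.56, 18.44, 13.33, 9.22, 7.11, 0.00 m³/s.
ΣQ_DR = 132.0 m³/s.
With Δt = 1.5 h = 5400 s, V = ΣQ_DR · Δt = 132.0 × 5400 = 7.13 × 10^5 m³.

V ≈ 7.13 × 10^5 m³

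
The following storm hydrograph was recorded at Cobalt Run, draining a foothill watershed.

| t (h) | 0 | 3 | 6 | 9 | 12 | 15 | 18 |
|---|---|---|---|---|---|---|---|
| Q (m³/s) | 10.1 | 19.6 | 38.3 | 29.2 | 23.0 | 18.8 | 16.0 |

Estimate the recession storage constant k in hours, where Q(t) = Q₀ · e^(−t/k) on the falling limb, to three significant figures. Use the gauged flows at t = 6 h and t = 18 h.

k ≈ 13.7 h

On the falling limb, Q drops from 38.3 to 16.0 m³/s between t = 6 h and t = 18 h (Δt = 12 h).
k = −Δt / ln(Q₂/Q₁) = −12 / ln(16.0/38.3) = 13.7 h.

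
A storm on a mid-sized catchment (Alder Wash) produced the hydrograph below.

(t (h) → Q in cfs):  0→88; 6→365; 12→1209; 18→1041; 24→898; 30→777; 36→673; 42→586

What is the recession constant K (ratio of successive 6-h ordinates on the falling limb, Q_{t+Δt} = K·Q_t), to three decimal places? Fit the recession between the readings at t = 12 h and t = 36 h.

Using the recession-limb readings at t = 12 h and t = 36 h: Q falls from 1209 to 673 cfs over 4 intervals.
K = (Q₂/Q₁)^(1/4) = (673/1209)^(1/4) = 0.864.

K ≈ 0.864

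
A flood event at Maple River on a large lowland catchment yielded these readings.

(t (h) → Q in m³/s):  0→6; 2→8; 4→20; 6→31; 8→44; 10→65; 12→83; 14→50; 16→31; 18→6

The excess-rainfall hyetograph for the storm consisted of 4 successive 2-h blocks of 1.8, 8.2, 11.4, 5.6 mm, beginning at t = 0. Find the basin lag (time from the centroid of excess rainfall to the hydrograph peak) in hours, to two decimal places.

Centroid of excess rainfall: t_c = Σ P_i·t̄_i / ΣP_i = 4.5407 h (block centres at 1, 3, 5, 7 h).
Hydrograph peak occurs at t = 12 h, so basin lag t_L = 12 − 4.5407 = 7.46 h.

t_L ≈ 7.46 h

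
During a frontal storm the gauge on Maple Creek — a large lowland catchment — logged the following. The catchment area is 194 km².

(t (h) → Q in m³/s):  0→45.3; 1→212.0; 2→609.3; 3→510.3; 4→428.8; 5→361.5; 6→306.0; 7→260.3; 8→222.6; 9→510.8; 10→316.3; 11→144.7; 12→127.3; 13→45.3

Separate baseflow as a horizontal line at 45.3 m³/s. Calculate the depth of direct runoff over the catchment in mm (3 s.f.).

d ≈ 64.3 mm

Direct runoff: 0.0, 166.7, 564.0, 465.0, 383.5, 316.2, 260.7, 215.0, 177.3, 465.5, 271.0, 99.4, 82.0, 0.0 m³/s; ΣQ_DR = 3466 m³/s.
V = ΣQ_DR · Δt = 3466 × 3600 s = 1.248 × 10^7 m³.
Over A = 194 km², depth = V / A = 64.3 mm.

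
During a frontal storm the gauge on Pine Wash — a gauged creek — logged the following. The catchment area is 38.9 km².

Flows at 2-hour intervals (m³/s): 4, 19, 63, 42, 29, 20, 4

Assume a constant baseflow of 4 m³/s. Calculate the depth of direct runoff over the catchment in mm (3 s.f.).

d ≈ 28.3 mm

Direct runoff: 0.0, 15.0, 59.0, 38.0, 25.0, 16.0, 0.0 m³/s; ΣQ_DR = 153.0 m³/s.
V = ΣQ_DR · Δt = 153.0 × 7200 s = 1.102 × 10^6 m³.
Over A = 38.9 km², depth = V / A = 28.3 mm.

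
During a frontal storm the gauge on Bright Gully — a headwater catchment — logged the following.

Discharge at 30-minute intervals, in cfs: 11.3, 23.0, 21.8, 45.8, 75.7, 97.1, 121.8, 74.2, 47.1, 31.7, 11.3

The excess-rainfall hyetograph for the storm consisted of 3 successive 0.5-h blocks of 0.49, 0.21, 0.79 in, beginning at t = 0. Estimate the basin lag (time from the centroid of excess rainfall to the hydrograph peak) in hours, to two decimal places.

Centroid of excess rainfall: t_c = Σ P_i·t̄_i / ΣP_i = 0.8507 h (block centres at 0.25, 0.75, 1.25 h).
Hydrograph peak occurs at t = 3 h, so basin lag t_L = 3 − 0.8507 = 2.15 h.

t_L ≈ 2.15 h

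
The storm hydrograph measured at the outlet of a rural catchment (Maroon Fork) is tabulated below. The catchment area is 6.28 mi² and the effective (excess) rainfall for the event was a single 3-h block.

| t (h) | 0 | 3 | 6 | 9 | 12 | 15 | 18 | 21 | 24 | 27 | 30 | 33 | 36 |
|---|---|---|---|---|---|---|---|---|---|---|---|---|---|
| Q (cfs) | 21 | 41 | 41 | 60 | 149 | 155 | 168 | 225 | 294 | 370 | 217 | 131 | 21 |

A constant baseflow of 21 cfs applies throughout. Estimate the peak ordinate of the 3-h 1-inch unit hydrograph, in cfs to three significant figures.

U_p ≈ 291 cfs

Direct runoff: 0.0, 20.0, 20.0, 39.0, 128.0, 134.0, 147.0, 204.0, 273.0, 349.0, 196.0, 110.0, 0.0 cfs; ΣQ_DR = 1620 cfs, peak = 349.0 cfs.
Runoff depth d = ΣQ_DR·Δt / A = 1620 × 10800 / (6.28 mi²) = 1.199 in.
The 1-inch UH is the DRH scaled by (1 in)/d, so U_p = 349.0 × 1/1.199 = 291 cfs.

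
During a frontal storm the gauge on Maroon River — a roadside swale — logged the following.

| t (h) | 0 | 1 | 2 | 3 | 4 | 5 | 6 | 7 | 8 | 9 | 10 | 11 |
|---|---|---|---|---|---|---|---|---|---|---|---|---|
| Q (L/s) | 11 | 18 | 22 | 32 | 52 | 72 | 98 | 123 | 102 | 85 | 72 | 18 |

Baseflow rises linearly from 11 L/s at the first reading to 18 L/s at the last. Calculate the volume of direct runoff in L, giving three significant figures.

V ≈ 1.91 × 10^6 L

Direct-runoff ordinates (Q − Q_b): 0.00, 6.36, 9.73, 19.09, 38.45, 57.82, 83.18, 107.55, 85.91, 68.27, 54.64, 0.00 L/s.
ΣQ_DR = 531.0 L/s.
With Δt = 1 h = 3600 s, V = ΣQ_DR · Δt = 531.0 × 3600 = 1.91 × 10^6 L.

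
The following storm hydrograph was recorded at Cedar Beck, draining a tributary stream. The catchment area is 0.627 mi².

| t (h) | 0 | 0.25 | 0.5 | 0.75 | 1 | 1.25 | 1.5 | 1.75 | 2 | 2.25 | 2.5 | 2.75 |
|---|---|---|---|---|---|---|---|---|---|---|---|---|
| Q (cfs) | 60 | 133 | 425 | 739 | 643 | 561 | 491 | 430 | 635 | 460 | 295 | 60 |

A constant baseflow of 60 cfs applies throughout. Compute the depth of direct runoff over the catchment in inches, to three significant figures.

Direct runoff: 0.0, 73.0, 365.0, 679.0, 583.0, 501.0, 431.0, 370.0, 575.0, 400.0, 235.0, 0.0 cfs; ΣQ_DR = 4212 cfs.
V = ΣQ_DR · Δt = 4212 × 900 s = 3.791 × 10^6 ft³.
Over A = 0.627 mi², depth = V / A = 2.60 in.

d ≈ 2.60 in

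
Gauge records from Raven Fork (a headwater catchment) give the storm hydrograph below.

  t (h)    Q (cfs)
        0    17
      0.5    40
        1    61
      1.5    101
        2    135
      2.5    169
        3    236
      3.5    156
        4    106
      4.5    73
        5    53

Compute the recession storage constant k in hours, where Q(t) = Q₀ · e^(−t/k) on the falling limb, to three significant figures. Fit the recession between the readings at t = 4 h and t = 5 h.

On the falling limb, Q drops from 106 to 53 cfs between t = 4 h and t = 5 h (Δt = 1 h).
k = −Δt / ln(Q₂/Q₁) = −1 / ln(53/106) = 1.44 h.

k ≈ 1.44 h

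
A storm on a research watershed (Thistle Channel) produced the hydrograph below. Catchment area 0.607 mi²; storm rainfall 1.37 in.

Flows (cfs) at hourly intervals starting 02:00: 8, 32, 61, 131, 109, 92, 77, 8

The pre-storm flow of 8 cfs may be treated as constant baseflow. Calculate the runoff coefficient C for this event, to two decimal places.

ΣQ_DR = 454.0 cfs; V = ΣQ_DR·Δt = 1.634 × 10^6 ft³.
Runoff depth d = V / A = 1.159 in.
C = d / P = 1.159 / 1.37 = 0.85.

C ≈ 0.85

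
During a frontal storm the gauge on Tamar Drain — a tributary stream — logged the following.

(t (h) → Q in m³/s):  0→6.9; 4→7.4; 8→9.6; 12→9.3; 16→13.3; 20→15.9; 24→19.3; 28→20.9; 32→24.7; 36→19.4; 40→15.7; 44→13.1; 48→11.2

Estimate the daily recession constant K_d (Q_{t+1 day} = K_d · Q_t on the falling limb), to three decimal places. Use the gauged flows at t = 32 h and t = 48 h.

Between t = 32 h and t = 48 h the flow falls from 24.7 to 11.2 m³/s over 4×4 h = 16 h.
Per-interval ratio K = (11.2/24.7)^(1/4) = 0.8206; K_d = K^(24/4) = 0.305.

K_d ≈ 0.305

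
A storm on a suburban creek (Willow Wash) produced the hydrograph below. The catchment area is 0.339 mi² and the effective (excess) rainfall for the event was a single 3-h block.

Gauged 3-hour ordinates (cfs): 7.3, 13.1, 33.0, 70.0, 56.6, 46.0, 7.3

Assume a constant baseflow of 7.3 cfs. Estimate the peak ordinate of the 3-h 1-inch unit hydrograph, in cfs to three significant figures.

U_p ≈ 25.1 cfs

Direct runoff: 0.0, 5.8, 25.7, 62.7, 49.3, 38.7, 0.0 cfs; ΣQ_DR = 182.2 cfs, peak = 62.7 cfs.
Runoff depth d = ΣQ_DR·Δt / A = 182.2 × 10800 / (0.339 mi²) = 2.499 in.
The 1-inch UH is the DRH scaled by (1 in)/d, so U_p = 62.7 × 1/2.499 = 25.1 cfs.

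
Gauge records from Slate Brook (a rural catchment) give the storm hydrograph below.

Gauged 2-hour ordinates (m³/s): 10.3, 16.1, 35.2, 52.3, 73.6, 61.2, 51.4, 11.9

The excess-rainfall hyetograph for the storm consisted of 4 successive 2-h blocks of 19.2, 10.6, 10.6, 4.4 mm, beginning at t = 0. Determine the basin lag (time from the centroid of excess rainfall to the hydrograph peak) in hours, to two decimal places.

Centroid of excess rainfall: t_c = Σ P_i·t̄_i / ΣP_i = 3.0089 h (block centres at 1, 3, 5, 7 h).
Hydrograph peak occurs at t = 8 h, so basin lag t_L = 8 − 3.0089 = 4.99 h.

t_L ≈ 4.99 h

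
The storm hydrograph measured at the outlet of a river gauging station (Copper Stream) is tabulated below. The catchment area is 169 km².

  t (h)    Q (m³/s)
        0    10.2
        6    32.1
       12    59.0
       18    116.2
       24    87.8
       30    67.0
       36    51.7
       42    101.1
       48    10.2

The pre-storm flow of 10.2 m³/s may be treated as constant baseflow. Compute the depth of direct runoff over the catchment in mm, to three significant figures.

Direct runoff: 0.0, 21.9, 48.8, 106.0, 77.6, 56.8, 41.5, 90.9, 0.0 m³/s; ΣQ_DR = 443.5 m³/s.
V = ΣQ_DR · Δt = 443.5 × 21600 s = 9.580 × 10^6 m³.
Over A = 169 km², depth = V / A = 56.7 mm.

d ≈ 56.7 mm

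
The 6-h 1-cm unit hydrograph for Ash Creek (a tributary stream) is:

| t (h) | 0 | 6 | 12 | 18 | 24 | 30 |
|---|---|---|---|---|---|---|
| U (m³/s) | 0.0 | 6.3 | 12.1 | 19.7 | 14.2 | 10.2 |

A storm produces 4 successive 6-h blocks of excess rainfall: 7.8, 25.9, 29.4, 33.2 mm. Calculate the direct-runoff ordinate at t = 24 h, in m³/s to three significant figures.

Q ≈ 119 m³/s

By discrete convolution, Q_j = Σ (P_i / 10 mm) · U_{j−i}.
At t = 24 h (j=4): Q = (7.8/10)·14.2 + (25.9/10)·19.7 + (29.4/10)·12.1 + (33.2/10)·6.3 = 119 m³/s.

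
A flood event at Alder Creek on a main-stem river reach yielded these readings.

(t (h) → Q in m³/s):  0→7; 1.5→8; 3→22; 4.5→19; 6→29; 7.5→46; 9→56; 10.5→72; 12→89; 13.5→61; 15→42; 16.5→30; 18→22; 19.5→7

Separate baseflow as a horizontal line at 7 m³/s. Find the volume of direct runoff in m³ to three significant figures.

Direct-runoff ordinates (Q − Q_b): 0.0, 1.0, 15.0, 12.0, 22.0, 39.0, 49.0, 65.0, 82.0, 54.0, 35.0, 23.0, 15.0, 0.0 m³/s.
ΣQ_DR = 412.0 m³/s.
With Δt = 1.5 h = 5400 s, V = ΣQ_DR · Δt = 412.0 × 5400 = 2.22 × 10^6 m³.

V ≈ 2.22 × 10^6 m³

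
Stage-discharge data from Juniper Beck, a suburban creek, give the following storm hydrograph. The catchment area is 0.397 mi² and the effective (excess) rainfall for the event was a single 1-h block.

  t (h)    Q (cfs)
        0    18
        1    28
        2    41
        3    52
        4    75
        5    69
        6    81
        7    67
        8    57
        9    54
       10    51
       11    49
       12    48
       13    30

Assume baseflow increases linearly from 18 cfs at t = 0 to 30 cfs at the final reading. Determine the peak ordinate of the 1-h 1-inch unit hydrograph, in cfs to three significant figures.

Direct runoff: 0.00, 9.08, 21.15, 31.23, 53.31, 46.38, 57.46, 42.54, 31.62, 27.69, 23.77, 20.85, 18.92, 0.00 cfs; ΣQ_DR = 384.0 cfs, peak = 57.46 cfs.
Runoff depth d = ΣQ_DR·Δt / A = 384.0 × 3600 / (0.397 mi²) = 1.499 in.
The 1-inch UH is the DRH scaled by (1 in)/d, so U_p = 57.46 × 1/1.499 = 38.3 cfs.

U_p ≈ 38.3 cfs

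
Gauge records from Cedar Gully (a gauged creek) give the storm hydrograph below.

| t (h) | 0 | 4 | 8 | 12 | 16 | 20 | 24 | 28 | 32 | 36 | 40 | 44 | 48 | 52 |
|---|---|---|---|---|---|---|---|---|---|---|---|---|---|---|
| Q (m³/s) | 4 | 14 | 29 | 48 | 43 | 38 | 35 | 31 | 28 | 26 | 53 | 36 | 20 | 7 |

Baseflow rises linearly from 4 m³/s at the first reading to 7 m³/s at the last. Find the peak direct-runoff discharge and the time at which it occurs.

Subtracting baseflow gives direct-runoff ordinates: 0.00, 9.77, 24.54, 43.31, 38.08, 32.85, 29.62, 25.38, 22.15, 19.92, 46.69, 29.46, 13.23, 0.00 m³/s.
The maximum is 46.69 m³/s, occurring at the reading for t = 40 h.

Q_p = 46.69 m³/s at t = 40 h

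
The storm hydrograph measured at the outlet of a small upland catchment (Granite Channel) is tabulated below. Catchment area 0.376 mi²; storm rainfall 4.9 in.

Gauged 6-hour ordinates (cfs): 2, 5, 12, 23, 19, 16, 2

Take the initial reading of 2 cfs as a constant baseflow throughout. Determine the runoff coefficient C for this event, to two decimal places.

C ≈ 0.33

ΣQ_DR = 65.00 cfs; V = ΣQ_DR·Δt = 1.404 × 10^6 ft³.
Runoff depth d = V / A = 1.607 in.
C = d / P = 1.607 / 4.9 = 0.33.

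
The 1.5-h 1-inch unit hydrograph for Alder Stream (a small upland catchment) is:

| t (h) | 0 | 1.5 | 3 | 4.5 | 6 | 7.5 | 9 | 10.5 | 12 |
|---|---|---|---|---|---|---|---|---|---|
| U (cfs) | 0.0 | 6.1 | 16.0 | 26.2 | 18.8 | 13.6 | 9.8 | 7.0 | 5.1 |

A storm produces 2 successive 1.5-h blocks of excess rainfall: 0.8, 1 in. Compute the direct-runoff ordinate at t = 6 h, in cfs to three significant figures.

Q ≈ 41.2 cfs

By discrete convolution, Q_j = Σ (P_i / 1 in) · U_{j−i}.
At t = 6 h (j=4): Q = (0.8/1)·18.8 + (1/1)·26.2 = 41.2 cfs.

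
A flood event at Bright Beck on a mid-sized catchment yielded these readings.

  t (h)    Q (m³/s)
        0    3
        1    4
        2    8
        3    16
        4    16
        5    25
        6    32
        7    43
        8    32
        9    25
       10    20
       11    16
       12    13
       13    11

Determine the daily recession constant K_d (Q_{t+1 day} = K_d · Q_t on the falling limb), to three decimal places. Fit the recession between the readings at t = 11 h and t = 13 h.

K_d ≈ 0.011

Between t = 11 h and t = 13 h the flow falls from 16 to 11 m³/s over 2×1 h = 2 h.
Per-interval ratio K = (11/16)^(1/2) = 0.8292; K_d = K^(24/1) = 0.011.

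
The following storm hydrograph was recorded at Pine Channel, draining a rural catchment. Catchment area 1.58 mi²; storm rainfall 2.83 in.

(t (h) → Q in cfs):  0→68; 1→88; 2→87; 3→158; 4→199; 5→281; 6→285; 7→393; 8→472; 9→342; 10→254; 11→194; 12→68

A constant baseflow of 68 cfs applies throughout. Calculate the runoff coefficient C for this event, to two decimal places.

ΣQ_DR = 2005 cfs; V = ΣQ_DR·Δt = 7.218 × 10^6 ft³.
Runoff depth d = V / A = 1.966 in.
C = d / P = 1.966 / 2.83 = 0.69.

C ≈ 0.69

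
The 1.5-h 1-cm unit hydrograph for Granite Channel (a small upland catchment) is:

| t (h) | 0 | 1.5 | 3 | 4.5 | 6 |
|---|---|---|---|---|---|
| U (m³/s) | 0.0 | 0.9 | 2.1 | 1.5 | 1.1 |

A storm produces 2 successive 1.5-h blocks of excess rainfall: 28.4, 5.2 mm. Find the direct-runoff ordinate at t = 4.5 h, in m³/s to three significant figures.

By discrete convolution, Q_j = Σ (P_i / 10 mm) · U_{j−i}.
At t = 4.5 h (j=3): Q = (28.4/10)·1.5 + (5.2/10)·2.1 = 5.35 m³/s.

Q ≈ 5.35 m³/s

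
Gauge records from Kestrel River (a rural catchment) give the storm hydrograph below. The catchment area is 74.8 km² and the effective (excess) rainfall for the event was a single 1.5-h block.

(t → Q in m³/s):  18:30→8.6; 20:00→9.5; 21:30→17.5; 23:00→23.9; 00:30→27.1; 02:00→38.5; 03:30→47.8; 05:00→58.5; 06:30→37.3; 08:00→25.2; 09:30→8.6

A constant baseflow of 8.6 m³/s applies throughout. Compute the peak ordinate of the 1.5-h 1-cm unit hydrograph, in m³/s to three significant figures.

U_p ≈ 33.2 m³/s

Direct runoff: 0.0, 0.9, 8.9, 15.3, 18.5, 29.9, 39.2, 49.9, 28.7, 16.6, 0.0 m³/s; ΣQ_DR = 207.9 m³/s, peak = 49.9 m³/s.
Runoff depth d = ΣQ_DR·Δt / A = 207.9 × 5400 / (74.8 km²) = 15.01 mm.
The 1-cm UH is the DRH scaled by (10 mm)/d, so U_p = 49.9 × 10/15.01 = 33.2 m³/s.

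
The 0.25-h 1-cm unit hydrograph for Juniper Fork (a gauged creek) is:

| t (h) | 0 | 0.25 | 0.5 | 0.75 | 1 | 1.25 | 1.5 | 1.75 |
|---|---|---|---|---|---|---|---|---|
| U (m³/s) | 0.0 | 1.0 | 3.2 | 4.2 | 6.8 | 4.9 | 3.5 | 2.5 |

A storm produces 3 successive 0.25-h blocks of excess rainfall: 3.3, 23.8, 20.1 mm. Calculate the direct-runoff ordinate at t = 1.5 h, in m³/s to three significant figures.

By discrete convolution, Q_j = Σ (P_i / 10 mm) · U_{j−i}.
At t = 1.5 h (j=6): Q = (3.3/10)·3.5 + (23.8/10)·4.9 + (20.1/10)·6.8 = 26.5 m³/s.

Q ≈ 26.5 m³/s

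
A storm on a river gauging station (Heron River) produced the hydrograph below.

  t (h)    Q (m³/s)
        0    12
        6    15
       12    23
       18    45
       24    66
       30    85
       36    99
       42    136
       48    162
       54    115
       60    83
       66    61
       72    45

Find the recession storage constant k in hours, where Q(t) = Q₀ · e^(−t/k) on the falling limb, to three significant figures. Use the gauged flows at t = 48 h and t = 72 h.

On the falling limb, Q drops from 162 to 45 m³/s between t = 48 h and t = 72 h (Δt = 24 h).
k = −Δt / ln(Q₂/Q₁) = −24 / ln(45/162) = 18.7 h.

k ≈ 18.7 h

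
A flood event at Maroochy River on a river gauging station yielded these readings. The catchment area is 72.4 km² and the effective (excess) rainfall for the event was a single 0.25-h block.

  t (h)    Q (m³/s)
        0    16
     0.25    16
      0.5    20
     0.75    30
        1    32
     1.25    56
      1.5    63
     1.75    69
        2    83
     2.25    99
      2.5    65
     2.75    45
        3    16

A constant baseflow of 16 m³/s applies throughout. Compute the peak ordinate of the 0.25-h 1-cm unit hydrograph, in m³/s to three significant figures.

U_p ≈ 166 m³/s

Direct runoff: 0.0, 0.0, 4.0, 14.0, 16.0, 40.0, 47.0, 53.0, 67.0, 83.0, 49.0, 29.0, 0.0 m³/s; ΣQ_DR = 402.0 m³/s, peak = 83.0 m³/s.
Runoff depth d = ΣQ_DR·Δt / A = 402.0 × 900 / (72.4 km²) = 4.997 mm.
The 1-cm UH is the DRH scaled by (10 mm)/d, so U_p = 83.0 × 10/4.997 = 166 m³/s.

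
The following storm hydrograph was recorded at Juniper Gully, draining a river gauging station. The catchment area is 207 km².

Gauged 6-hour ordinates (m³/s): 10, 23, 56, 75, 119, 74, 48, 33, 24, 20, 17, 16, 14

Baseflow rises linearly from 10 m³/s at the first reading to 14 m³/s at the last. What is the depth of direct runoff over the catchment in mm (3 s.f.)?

d ≈ 38.9 mm

Direct runoff: 0.00, 12.67, 45.33, 64.00, 107.67, 62.33, 36.00, 20.67, 11.33, 7.00, 3.67, 2.33, 0.00 m³/s; ΣQ_DR = 373.0 m³/s.
V = ΣQ_DR · Δt = 373.0 × 21600 s = 8.057 × 10^6 m³.
Over A = 207 km², depth = V / A = 38.9 mm.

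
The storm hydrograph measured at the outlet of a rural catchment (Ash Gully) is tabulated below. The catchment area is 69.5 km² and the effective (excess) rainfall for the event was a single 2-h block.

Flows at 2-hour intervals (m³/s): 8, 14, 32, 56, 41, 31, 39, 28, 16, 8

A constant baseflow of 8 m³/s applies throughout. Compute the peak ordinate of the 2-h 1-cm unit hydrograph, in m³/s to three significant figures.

Direct runoff: 0.0, 6.0, 24.0, 48.0, 33.0, 23.0, 31.0, 20.0, 8.0, 0.0 m³/s; ΣQ_DR = 193.0 m³/s, peak = 48.0 m³/s.
Runoff depth d = ΣQ_DR·Δt / A = 193.0 × 7200 / (69.5 km²) = 19.99 mm.
The 1-cm UH is the DRH scaled by (10 mm)/d, so U_p = 48.0 × 10/19.99 = 24.0 m³/s.

U_p ≈ 24.0 m³/s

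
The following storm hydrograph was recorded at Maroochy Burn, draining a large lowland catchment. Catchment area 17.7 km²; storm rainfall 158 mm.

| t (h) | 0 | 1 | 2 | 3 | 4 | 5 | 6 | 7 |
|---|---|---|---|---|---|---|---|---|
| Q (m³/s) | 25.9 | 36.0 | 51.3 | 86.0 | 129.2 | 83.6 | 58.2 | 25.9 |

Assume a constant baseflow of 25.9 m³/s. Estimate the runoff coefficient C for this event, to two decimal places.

C ≈ 0.37

ΣQ_DR = 288.9 m³/s; V = ΣQ_DR·Δt = 1.040 × 10^6 m³.
Runoff depth d = V / A = 58.76 mm.
C = d / P = 58.76 / 158 = 0.37.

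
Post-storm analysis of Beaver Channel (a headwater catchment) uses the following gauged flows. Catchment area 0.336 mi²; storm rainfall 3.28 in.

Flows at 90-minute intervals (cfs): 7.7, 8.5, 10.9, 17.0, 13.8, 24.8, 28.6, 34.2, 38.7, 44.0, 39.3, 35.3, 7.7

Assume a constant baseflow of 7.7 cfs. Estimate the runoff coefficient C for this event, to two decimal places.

ΣQ_DR = 210.4 cfs; V = ΣQ_DR·Δt = 1.136 × 10^6 ft³.
Runoff depth d = V / A = 1.456 in.
C = d / P = 1.456 / 3.28 = 0.44.

C ≈ 0.44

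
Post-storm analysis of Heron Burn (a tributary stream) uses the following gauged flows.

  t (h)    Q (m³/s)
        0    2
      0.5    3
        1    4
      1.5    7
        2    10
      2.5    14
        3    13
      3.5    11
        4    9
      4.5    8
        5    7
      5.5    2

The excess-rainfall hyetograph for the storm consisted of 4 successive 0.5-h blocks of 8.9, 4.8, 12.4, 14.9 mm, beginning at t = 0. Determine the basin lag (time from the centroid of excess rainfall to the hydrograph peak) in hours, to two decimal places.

Centroid of excess rainfall: t_c = Σ P_i·t̄_i / ΣP_i = 1.1561 h (block centres at 0.25, 0.75, 1.25, 1.75 h).
Hydrograph peak occurs at t = 2.5 h, so basin lag t_L = 2.5 − 1.1561 = 1.34 h.

t_L ≈ 1.34 h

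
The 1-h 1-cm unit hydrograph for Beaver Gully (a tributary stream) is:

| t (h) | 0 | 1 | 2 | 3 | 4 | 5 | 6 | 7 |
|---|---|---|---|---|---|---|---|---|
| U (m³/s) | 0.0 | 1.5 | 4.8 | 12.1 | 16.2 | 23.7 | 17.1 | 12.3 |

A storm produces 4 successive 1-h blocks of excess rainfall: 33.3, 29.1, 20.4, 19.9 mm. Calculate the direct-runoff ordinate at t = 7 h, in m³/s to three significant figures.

Q ≈ 171 m³/s

By discrete convolution, Q_j = Σ (P_i / 10 mm) · U_{j−i}.
At t = 7 h (j=7): Q = (33.3/10)·12.3 + (29.1/10)·17.1 + (20.4/10)·23.7 + (19.9/10)·16.2 = 171 m³/s.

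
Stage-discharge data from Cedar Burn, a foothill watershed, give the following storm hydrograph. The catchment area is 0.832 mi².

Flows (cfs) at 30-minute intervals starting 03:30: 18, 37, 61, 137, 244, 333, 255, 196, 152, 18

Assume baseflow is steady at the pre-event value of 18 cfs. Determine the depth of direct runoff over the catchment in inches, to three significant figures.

d ≈ 1.18 in

Direct runoff: 0.0, 19.0, 43.0, 119.0, 226.0, 315.0, 237.0, 178.0, 134.0, 0.0 cfs; ΣQ_DR = 1271 cfs.
V = ΣQ_DR · Δt = 1271 × 1800 s = 2.288 × 10^6 ft³.
Over A = 0.832 mi², depth = V / A = 1.18 in.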